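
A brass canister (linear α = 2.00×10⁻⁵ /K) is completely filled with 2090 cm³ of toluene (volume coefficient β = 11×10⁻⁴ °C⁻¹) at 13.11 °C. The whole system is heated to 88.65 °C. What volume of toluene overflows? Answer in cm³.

164 cm³

The canister also expands: β_container ≈ 3α = 6.0×10⁻⁵ /K
Net overflow = V₀(β_liq − 3α_cont)ΔT
β − 3α = 1.10×10⁻³ − 6.0×10⁻⁵ = 1.04×10⁻³ /K; ΔT = 75.54 K
ΔV = 2090 × 1.04×10⁻³ × 75.54 = 164 cm³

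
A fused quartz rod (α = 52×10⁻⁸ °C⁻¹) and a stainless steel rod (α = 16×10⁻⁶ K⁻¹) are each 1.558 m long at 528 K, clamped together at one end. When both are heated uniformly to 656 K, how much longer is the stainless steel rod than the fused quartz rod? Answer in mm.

ΔT = 128 K
fused quartz: ΔL = 52×10⁻⁸ × 1.558 m × 128 = 1.0370×10⁻⁴ m = 0.10370 mm
stainless steel: ΔL = 16×10⁻⁶ × 1.558 m × 128 = 3.1908×10⁻³ m = 3.1908 mm
difference = 3.1908 − 0.10370 = 3.0871 mm

3.09 mm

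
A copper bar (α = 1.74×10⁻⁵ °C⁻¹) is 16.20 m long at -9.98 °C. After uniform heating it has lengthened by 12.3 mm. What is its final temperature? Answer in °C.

ΔL = αL₀ΔT ⇒ ΔT = ΔL / (αL₀)
ΔT = 12.3×10⁻³ m / (1.74×10⁻⁵ × 16.20 m) = 43.636 K
T = -9.98 + 43.636 = 33.656 °C

T = 33.7 °C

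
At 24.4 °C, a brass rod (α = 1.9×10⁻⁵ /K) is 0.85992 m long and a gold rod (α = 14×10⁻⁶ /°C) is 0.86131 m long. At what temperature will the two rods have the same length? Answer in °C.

T = 349.2 °C

Equal length when α₁L₁ΔT − α₂L₂ΔT = L₂ − L₁ = 1.39×10⁻³ m
α₁L₁ = 1.633848×10⁻⁵, α₂L₂ = 1.205834×10⁻⁵ → Δ(αL) = 4.28014×10⁻⁶ m/K
ΔT = 1.39×10⁻³ / 4.28014×10⁻⁶ = 324.756 K, so T = 24.4 + 324.756 = 349.156 °C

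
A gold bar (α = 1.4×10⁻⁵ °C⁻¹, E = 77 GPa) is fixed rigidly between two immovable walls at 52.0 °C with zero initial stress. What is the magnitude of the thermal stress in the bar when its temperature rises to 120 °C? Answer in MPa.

σ = 73.3 MPa

Fully constrained: the free strain ε = αΔT is blocked, so σ = Eε = EαΔT.
|ΔT| = 68.0 K
σ = 77.0×10⁹ × 1.4×10⁻⁵ × 68.0 = 7.33×10⁷ Pa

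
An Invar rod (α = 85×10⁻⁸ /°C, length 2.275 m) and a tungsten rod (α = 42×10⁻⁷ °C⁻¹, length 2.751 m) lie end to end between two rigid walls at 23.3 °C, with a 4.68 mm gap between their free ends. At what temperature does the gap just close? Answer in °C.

Gap closes when ΔL₁ + ΔL₂ = 4.68 mm = 4.68×10⁻³ m
(α₁L₁ + α₂L₂)ΔT = g
α₁L₁ + α₂L₂ = 85×10⁻⁸×2.275 + 42×10⁻⁷×2.751 = 1.348795×10⁻⁵ m/K
ΔT = 4.68×10⁻³ / 1.348795×10⁻⁵ = 346.98 K
T = 23.3 + 346.98 = 370.28 °C

T = 370 °C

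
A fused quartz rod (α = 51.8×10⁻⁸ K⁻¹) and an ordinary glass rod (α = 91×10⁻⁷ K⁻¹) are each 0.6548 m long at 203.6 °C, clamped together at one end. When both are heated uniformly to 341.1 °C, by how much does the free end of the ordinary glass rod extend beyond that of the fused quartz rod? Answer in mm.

ΔT = 137.5 K
fused quartz: ΔL = 51.8×10⁻⁸ × 0.6548 m × 137.5 = 4.6638×10⁻⁵ m = 0.046638 mm
ordinary glass: ΔL = 91×10⁻⁷ × 0.6548 m × 137.5 = 8.1932×10⁻⁴ m = 0.81932 mm
difference = 0.81932 − 0.046638 = 0.772682 mm

0.773 mm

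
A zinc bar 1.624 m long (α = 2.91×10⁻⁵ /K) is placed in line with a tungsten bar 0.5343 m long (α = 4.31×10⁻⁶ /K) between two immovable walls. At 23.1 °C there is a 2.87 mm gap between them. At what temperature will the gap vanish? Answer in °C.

T = 81.0 °C

α₁L₁ = 4.72584×10⁻⁵ m/K, α₂L₂ = 2.302833×10⁻⁶ m/K → total 4.9561233×10⁻⁵ m/K
ΔT = g/(α₁L₁+α₂L₂) = 2.87×10⁻³ / 4.9561233×10⁻⁵ = 57.908 K
T = 23.1 + 57.908 = 81.008 °C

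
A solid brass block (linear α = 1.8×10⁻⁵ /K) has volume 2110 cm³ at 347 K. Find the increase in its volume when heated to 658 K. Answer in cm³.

ΔV = 35.4 cm³

Isotropic solid: β ≈ 3α = 5.4×10⁻⁵ /K; ΔT = 311 K
ΔV = 3αV₀ΔT = 3(1.8×10⁻⁵)(2110)(311) = 35.4 cm³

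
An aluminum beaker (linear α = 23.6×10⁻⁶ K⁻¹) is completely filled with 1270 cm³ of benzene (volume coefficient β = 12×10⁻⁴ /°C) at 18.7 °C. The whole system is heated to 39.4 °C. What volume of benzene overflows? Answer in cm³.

29.7 cm³

The beaker also expands: β_container ≈ 3α = 7.08×10⁻⁵ /K
Net overflow = V₀(β_liq − 3α_cont)ΔT
β − 3α = 1.20×10⁻³ − 7.08×10⁻⁵ = 1.1292×10⁻³ /K; ΔT = 20.7 K
ΔV = 1270 × 1.1292×10⁻³ × 20.7 = 29.7 cm³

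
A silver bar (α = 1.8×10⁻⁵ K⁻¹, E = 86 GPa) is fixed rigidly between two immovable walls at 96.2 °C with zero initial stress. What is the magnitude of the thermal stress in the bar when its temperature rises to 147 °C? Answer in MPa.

σ = 78.6 MPa

Fully constrained: the free strain ε = αΔT is blocked, so σ = Eε = EαΔT.
|ΔT| = 50.8 K
σ = 86.0×10⁹ × 1.8×10⁻⁵ × 50.8 = 7.86×10⁷ Pa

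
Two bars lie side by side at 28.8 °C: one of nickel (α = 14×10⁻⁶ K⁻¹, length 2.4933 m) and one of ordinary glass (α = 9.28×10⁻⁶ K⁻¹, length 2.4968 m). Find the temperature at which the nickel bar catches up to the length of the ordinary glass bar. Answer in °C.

T = 327.0 °C

L₁(1 + α₁ΔT) = L₂(1 + α₂ΔT) ⇒ ΔT = (L₂ − L₁)/(α₁L₁ − α₂L₂)
L₂ − L₁ = 2.4968 − 2.4933 = 3.50×10⁻³ m
α₁L₁ − α₂L₂ = 14×10⁻⁶×2.4933 − 9.28×10⁻⁶×2.4968 = 1.1735896×10⁻⁵ m/K
ΔT = 3.50×10⁻³ / 1.1735896×10⁻⁵ = 298.230 K
T = 28.8 + 298.230 = 327.030 °C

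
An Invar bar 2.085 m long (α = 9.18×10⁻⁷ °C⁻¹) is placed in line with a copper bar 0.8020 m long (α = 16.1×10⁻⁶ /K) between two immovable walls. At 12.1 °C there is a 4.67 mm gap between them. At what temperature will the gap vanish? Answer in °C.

Gap closes when ΔL₁ + ΔL₂ = 4.67 mm = 4.67×10⁻³ m
(α₁L₁ + α₂L₂)ΔT = g
α₁L₁ + α₂L₂ = 9.18×10⁻⁷×2.085 + 16.1×10⁻⁶×0.8020 = 1.482623×10⁻⁵ m/K
ΔT = 4.67×10⁻³ / 1.482623×10⁻⁵ = 314.98 K
T = 12.1 + 314.98 = 327.08 °C

T = 327 °C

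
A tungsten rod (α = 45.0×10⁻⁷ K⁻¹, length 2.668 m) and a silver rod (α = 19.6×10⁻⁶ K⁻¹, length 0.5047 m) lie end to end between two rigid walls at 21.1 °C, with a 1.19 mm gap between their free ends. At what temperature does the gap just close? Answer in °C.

α₁L₁ = 1.2006×10⁻⁵ m/K, α₂L₂ = 9.89212×10⁻⁶ m/K → total 2.189812×10⁻⁵ m/K
ΔT = g/(α₁L₁+α₂L₂) = 1.19×10⁻³ / 2.189812×10⁻⁵ = 54.343 K
T = 21.1 + 54.343 = 75.443 °C

T = 75.4 °C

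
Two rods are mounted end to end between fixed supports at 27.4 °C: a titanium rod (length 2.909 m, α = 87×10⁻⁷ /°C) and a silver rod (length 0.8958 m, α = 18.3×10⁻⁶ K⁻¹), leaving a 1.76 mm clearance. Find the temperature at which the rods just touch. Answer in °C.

T = 69.6 °C

Gap closes when ΔL₁ + ΔL₂ = 1.76 mm = 1.76×10⁻³ m
(α₁L₁ + α₂L₂)ΔT = g
α₁L₁ + α₂L₂ = 87×10⁻⁷×2.909 + 18.3×10⁻⁶×0.8958 = 4.170144×10⁻⁵ m/K
ΔT = 1.76×10⁻³ / 4.170144×10⁻⁵ = 42.205 K
T = 27.4 + 42.205 = 69.605 °C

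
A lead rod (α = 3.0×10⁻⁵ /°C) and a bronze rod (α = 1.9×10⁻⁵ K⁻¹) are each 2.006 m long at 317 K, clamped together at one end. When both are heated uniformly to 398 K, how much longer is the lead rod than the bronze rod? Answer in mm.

1.79 mm

ΔT = 81 K
lead: ΔL = 3.0×10⁻⁵ × 2.006 m × 81 = 4.8746×10⁻³ m = 4.8746 mm
bronze: ΔL = 1.9×10⁻⁵ × 2.006 m × 81 = 3.0872×10⁻³ m = 3.0872 mm
difference = 4.8746 − 3.0872 = 1.7874 mm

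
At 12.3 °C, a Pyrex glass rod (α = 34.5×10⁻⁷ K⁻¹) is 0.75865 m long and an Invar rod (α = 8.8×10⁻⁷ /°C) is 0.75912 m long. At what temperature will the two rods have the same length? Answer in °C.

T = 253.4 °C

L₁(1 + α₁ΔT) = L₂(1 + α₂ΔT) ⇒ ΔT = (L₂ − L₁)/(α₁L₁ − α₂L₂)
L₂ − L₁ = 0.75912 − 0.75865 = 4.70×10⁻⁴ m
α₁L₁ − α₂L₂ = 34.5×10⁻⁷×0.75865 − 8.8×10⁻⁷×0.75912 = 1.9493169×10⁻⁶ m/K
ΔT = 4.70×10⁻⁴ / 1.9493169×10⁻⁶ = 241.110 K
T = 12.3 + 241.110 = 253.410 °C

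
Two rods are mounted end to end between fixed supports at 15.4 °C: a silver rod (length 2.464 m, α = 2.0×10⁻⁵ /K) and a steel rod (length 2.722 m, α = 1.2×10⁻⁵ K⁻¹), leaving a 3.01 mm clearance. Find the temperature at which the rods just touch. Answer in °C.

T = 52.1 °C

Gap closes when ΔL₁ + ΔL₂ = 3.01 mm = 3.01×10⁻³ m
(α₁L₁ + α₂L₂)ΔT = g
α₁L₁ + α₂L₂ = 2.0×10⁻⁵×2.464 + 1.2×10⁻⁵×2.722 = 8.1944×10⁻⁵ m/K
ΔT = 3.01×10⁻³ / 8.1944×10⁻⁵ = 36.732 K
T = 15.4 + 36.732 = 52.132 °C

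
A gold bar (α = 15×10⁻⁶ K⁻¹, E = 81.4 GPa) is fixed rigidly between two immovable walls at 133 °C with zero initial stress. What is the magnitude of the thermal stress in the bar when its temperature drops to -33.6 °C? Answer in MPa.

Fully constrained: the free strain ε = αΔT is blocked, so σ = Eε = EαΔT.
|ΔT| = 166.6 K
σ = 81.4×10⁹ × 15×10⁻⁶ × 166.6 = 2.03×10⁸ Pa

σ = 203 MPa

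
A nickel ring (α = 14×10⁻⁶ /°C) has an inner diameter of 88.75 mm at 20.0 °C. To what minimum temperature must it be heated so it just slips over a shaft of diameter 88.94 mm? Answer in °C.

T = 173 °C

Required Δd = 88.94 − 88.75 = 0.19 mm
Δd = αd₀ΔT ⇒ ΔT = Δd/(αd₀) = 0.19 / (14×10⁻⁶ × 88.75) = 152.92 K
T_min = 20.0 + 152.92 = 172.92 °C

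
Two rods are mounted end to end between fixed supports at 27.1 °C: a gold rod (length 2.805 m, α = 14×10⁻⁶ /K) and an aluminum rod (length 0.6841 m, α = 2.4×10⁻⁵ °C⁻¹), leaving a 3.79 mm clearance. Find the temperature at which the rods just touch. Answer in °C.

T = 95.2 °C

Gap closes when ΔL₁ + ΔL₂ = 3.79 mm = 3.79×10⁻³ m
(α₁L₁ + α₂L₂)ΔT = g
α₁L₁ + α₂L₂ = 14×10⁻⁶×2.805 + 2.4×10⁻⁵×0.6841 = 5.56884×10⁻⁵ m/K
ΔT = 3.79×10⁻³ / 5.56884×10⁻⁵ = 68.057 K
T = 27.1 + 68.057 = 95.157 °C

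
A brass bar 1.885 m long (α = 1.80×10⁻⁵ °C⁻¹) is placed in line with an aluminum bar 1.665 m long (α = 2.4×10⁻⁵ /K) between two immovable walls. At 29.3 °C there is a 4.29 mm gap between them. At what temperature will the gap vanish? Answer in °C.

T = 87.4 °C

α₁L₁ = 3.393×10⁻⁵ m/K, α₂L₂ = 3.996×10⁻⁵ m/K → total 7.389×10⁻⁵ m/K
ΔT = g/(α₁L₁+α₂L₂) = 4.29×10⁻³ / 7.389×10⁻⁵ = 58.059 K
T = 29.3 + 58.059 = 87.359 °C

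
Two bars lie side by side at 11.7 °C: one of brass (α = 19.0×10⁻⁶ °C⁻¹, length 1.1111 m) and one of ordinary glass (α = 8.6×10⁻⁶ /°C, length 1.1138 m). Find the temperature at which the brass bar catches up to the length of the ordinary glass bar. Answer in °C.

Equal length when α₁L₁ΔT − α₂L₂ΔT = L₂ − L₁ = 2.70×10⁻³ m
α₁L₁ = 2.11109×10⁻⁵, α₂L₂ = 9.57868×10⁻⁶ → Δ(αL) = 1.153222×10⁻⁵ m/K
ΔT = 2.70×10⁻³ / 1.153222×10⁻⁵ = 234.127 K, so T = 11.7 + 234.127 = 245.827 °C

T = 245.8 °C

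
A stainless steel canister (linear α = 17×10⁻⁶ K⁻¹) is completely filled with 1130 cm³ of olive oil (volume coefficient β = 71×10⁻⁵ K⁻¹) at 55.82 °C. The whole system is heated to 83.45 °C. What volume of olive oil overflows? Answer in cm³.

The canister also expands: β_container ≈ 3α = 5.1×10⁻⁵ /K
Net overflow = V₀(β_liq − 3α_cont)ΔT
β − 3α = 7.10×10⁻⁴ − 5.1×10⁻⁵ = 6.59×10⁻⁴ /K; ΔT = 27.63 K
ΔV = 1130 × 6.59×10⁻⁴ × 27.63 = 20.6 cm³

20.6 cm³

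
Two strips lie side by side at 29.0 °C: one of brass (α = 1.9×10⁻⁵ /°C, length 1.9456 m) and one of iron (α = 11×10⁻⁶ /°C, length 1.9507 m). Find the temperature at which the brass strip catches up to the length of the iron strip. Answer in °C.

T = 357.8 °C

Equal length when α₁L₁ΔT − α₂L₂ΔT = L₂ − L₁ = 5.10×10⁻³ m
α₁L₁ = 3.69664×10⁻⁵, α₂L₂ = 2.14577×10⁻⁵ → Δ(αL) = 1.55087×10⁻⁵ m/K
ΔT = 5.10×10⁻³ / 1.55087×10⁻⁵ = 328.848 K, so T = 29.0 + 328.848 = 357.848 °C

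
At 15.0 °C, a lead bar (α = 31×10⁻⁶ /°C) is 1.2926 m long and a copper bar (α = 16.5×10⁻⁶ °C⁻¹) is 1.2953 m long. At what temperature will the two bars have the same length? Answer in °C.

L₁(1 + α₁ΔT) = L₂(1 + α₂ΔT) ⇒ ΔT = (L₂ − L₁)/(α₁L₁ − α₂L₂)
L₂ − L₁ = 1.2953 − 1.2926 = 2.70×10⁻³ m
α₁L₁ − α₂L₂ = 31×10⁻⁶×1.2926 − 16.5×10⁻⁶×1.2953 = 1.869815×10⁻⁵ m/K
ΔT = 2.70×10⁻³ / 1.869815×10⁻⁵ = 144.399 K
T = 15.0 + 144.399 = 159.399 °C

T = 159.4 °C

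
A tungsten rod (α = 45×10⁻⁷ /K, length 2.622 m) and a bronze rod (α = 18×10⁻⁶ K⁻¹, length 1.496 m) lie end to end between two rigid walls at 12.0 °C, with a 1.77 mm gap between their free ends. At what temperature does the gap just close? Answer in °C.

T = 57.7 °C

Gap closes when ΔL₁ + ΔL₂ = 1.77 mm = 1.77×10⁻³ m
(α₁L₁ + α₂L₂)ΔT = g
α₁L₁ + α₂L₂ = 45×10⁻⁷×2.622 + 18×10⁻⁶×1.496 = 3.8727×10⁻⁵ m/K
ΔT = 1.77×10⁻³ / 3.8727×10⁻⁵ = 45.705 K
T = 12.0 + 45.705 = 57.705 °C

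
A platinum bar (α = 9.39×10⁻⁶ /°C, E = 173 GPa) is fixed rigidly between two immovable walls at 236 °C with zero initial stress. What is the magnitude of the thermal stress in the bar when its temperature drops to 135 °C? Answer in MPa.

Fully constrained: the free strain ε = αΔT is blocked, so σ = Eε = EαΔT.
|ΔT| = 101 K
σ = 173×10⁹ × 9.39×10⁻⁶ × 101 = 1.64×10⁸ Pa

σ = 164 MPa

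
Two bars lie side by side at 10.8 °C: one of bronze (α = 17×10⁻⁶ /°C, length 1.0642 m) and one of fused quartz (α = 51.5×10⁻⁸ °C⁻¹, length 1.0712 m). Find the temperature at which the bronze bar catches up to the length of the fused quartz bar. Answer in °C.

T = 409.9 °C

Equal length when α₁L₁ΔT − α₂L₂ΔT = L₂ − L₁ = 7.00×10⁻³ m
α₁L₁ = 1.80914×10⁻⁵, α₂L₂ = 5.51668×10⁻⁷ → Δ(αL) = 1.7539732×10⁻⁵ m/K
ΔT = 7.00×10⁻³ / 1.7539732×10⁻⁵ = 399.094 K, so T = 10.8 + 399.094 = 409.894 °C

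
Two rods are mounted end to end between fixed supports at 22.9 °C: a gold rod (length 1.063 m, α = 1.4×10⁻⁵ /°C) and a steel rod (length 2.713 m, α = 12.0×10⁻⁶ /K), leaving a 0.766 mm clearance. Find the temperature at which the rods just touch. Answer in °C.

α₁L₁ = 1.4882×10⁻⁵ m/K, α₂L₂ = 3.2556×10⁻⁵ m/K → total 4.7438×10⁻⁵ m/K
ΔT = g/(α₁L₁+α₂L₂) = 7.66×10⁻⁴ / 4.7438×10⁻⁵ = 16.147 K
T = 22.9 + 16.147 = 39.047 °C

T = 39.0 °C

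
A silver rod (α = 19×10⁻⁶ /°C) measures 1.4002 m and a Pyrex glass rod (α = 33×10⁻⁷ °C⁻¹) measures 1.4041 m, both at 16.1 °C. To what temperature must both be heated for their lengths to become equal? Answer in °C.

T = 193.6 °C

L₁(1 + α₁ΔT) = L₂(1 + α₂ΔT) ⇒ ΔT = (L₂ − L₁)/(α₁L₁ − α₂L₂)
L₂ − L₁ = 1.4041 − 1.4002 = 3.90×10⁻³ m
α₁L₁ − α₂L₂ = 19×10⁻⁶×1.4002 − 33×10⁻⁷×1.4041 = 2.197027×10⁻⁵ m/K
ΔT = 3.90×10⁻³ / 2.197027×10⁻⁵ = 177.513 K
T = 16.1 + 177.513 = 193.613 °C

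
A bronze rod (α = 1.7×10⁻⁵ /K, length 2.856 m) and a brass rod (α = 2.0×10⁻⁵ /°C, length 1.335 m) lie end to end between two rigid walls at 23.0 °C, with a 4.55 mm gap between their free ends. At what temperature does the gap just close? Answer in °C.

α₁L₁ = 4.8552×10⁻⁵ m/K, α₂L₂ = 2.670×10⁻⁵ m/K → total 7.5252×10⁻⁵ m/K
ΔT = g/(α₁L₁+α₂L₂) = 4.55×10⁻³ / 7.5252×10⁻⁵ = 60.464 K
T = 23.0 + 60.464 = 83.464 °C

T = 83.5 °C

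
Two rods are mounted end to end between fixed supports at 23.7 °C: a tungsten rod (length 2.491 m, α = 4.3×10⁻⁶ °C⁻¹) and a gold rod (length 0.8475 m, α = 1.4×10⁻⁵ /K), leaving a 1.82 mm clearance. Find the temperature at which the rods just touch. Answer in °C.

Gap closes when ΔL₁ + ΔL₂ = 1.82 mm = 1.82×10⁻³ m
(α₁L₁ + α₂L₂)ΔT = g
α₁L₁ + α₂L₂ = 4.3×10⁻⁶×2.491 + 1.4×10⁻⁵×0.8475 = 2.25763×10⁻⁵ m/K
ΔT = 1.82×10⁻³ / 2.25763×10⁻⁵ = 80.62 K
T = 23.7 + 80.62 = 104.32 °C

T = 104 °C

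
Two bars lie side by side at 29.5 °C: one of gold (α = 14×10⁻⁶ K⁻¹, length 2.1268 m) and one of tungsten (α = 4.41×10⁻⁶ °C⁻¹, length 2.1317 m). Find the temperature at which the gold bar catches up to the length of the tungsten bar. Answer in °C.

T = 270.0 °C

L₁(1 + α₁ΔT) = L₂(1 + α₂ΔT) ⇒ ΔT = (L₂ − L₁)/(α₁L₁ − α₂L₂)
L₂ − L₁ = 2.1317 − 2.1268 = 4.90×10⁻³ m
α₁L₁ − α₂L₂ = 14×10⁻⁶×2.1268 − 4.41×10⁻⁶×2.1317 = 2.0374403×10⁻⁵ m/K
ΔT = 4.90×10⁻³ / 2.0374403×10⁻⁵ = 240.498 K
T = 29.5 + 240.498 = 269.998 °C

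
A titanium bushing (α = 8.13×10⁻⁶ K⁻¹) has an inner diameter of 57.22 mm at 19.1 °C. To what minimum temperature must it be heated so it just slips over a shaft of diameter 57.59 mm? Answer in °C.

Required Δd = 57.59 − 57.22 = 0.37 mm
Δd = αd₀ΔT ⇒ ΔT = Δd/(αd₀) = 0.37 / (8.13×10⁻⁶ × 57.22) = 795.36 K
T_min = 19.1 + 795.36 = 814.46 °C

T = 814 °C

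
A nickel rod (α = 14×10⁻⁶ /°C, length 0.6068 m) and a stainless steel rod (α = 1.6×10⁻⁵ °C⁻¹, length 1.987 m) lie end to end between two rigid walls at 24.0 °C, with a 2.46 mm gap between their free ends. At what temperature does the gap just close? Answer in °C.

T = 85.1 °C

α₁L₁ = 8.4952×10⁻⁶ m/K, α₂L₂ = 3.1792×10⁻⁵ m/K → total 4.02872×10⁻⁵ m/K
ΔT = g/(α₁L₁+α₂L₂) = 2.46×10⁻³ / 4.02872×10⁻⁵ = 61.062 K
T = 24.0 + 61.062 = 85.062 °C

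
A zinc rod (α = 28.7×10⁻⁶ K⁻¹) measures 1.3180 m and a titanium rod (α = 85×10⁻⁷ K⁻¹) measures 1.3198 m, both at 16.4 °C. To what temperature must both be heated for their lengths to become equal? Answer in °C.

T = 84.05 °C

Equal length when α₁L₁ΔT − α₂L₂ΔT = L₂ − L₁ = 1.80×10⁻³ m
α₁L₁ = 3.78266×10⁻⁵, α₂L₂ = 1.12183×10⁻⁵ → Δ(αL) = 2.66083×10⁻⁵ m/K
ΔT = 1.80×10⁻³ / 2.66083×10⁻⁵ = 67.6481 K, so T = 16.4 + 67.6481 = 84.0481 °C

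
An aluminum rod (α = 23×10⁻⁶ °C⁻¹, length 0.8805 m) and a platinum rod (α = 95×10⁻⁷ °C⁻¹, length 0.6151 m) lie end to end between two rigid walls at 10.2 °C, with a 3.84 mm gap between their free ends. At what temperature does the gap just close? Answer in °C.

T = 157 °C

α₁L₁ = 2.02515×10⁻⁵ m/K, α₂L₂ = 5.84345×10⁻⁶ m/K → total 2.609495×10⁻⁵ m/K
ΔT = g/(α₁L₁+α₂L₂) = 3.84×10⁻³ / 2.609495×10⁻⁵ = 147.15 K
T = 10.2 + 147.15 = 157.35 °C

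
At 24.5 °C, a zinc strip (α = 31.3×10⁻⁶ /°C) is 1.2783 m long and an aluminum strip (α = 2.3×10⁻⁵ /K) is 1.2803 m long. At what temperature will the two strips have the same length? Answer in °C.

L₁(1 + α₁ΔT) = L₂(1 + α₂ΔT) ⇒ ΔT = (L₂ − L₁)/(α₁L₁ − α₂L₂)
L₂ − L₁ = 1.2803 − 1.2783 = 2.00×10⁻³ m
α₁L₁ − α₂L₂ = 31.3×10⁻⁶×1.2783 − 2.3×10⁻⁵×1.2803 = 1.056389×10⁻⁵ m/K
ΔT = 2.00×10⁻³ / 1.056389×10⁻⁵ = 189.324 K
T = 24.5 + 189.324 = 213.824 °C

T = 213.8 °C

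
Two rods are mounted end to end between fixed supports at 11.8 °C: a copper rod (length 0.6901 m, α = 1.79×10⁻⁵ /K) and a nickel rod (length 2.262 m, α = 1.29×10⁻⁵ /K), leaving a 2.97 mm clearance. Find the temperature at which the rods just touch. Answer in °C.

Gap closes when ΔL₁ + ΔL₂ = 2.97 mm = 2.97×10⁻³ m
(α₁L₁ + α₂L₂)ΔT = g
α₁L₁ + α₂L₂ = 1.79×10⁻⁵×0.6901 + 1.29×10⁻⁵×2.262 = 4.153259×10⁻⁵ m/K
ΔT = 2.97×10⁻³ / 4.153259×10⁻⁵ = 71.510 K
T = 11.8 + 71.510 = 83.310 °C

T = 83.3 °C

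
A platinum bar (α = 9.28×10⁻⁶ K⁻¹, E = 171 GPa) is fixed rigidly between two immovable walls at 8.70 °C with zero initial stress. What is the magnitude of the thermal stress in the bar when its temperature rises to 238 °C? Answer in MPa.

σ = 364 MPa

Fully constrained: the free strain ε = αΔT is blocked, so σ = Eε = EαΔT.
|ΔT| = 229.30 K
σ = 171×10⁹ × 9.28×10⁻⁶ × 229.30 = 3.64×10⁸ Pa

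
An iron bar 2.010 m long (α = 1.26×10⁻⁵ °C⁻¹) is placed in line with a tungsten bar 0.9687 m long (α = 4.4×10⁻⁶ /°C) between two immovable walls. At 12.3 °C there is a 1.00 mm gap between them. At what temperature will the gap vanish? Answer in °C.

α₁L₁ = 2.5326×10⁻⁵ m/K, α₂L₂ = 4.26228×10⁻⁶ m/K → total 2.958828×10⁻⁵ m/K
ΔT = g/(α₁L₁+α₂L₂) = 1.00×10⁻³ / 2.958828×10⁻⁵ = 33.797 K
T = 12.3 + 33.797 = 46.097 °C

T = 46.1 °C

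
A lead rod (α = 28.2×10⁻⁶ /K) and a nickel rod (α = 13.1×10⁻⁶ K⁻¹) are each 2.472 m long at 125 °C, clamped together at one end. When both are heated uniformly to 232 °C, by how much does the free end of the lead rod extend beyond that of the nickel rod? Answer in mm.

ΔT = 107 K
lead: ΔL = 28.2×10⁻⁶ × 2.472 m × 107 = 7.4590×10⁻³ m = 7.4590 mm
nickel: ΔL = 13.1×10⁻⁶ × 2.472 m × 107 = 3.4650×10⁻³ m = 3.4650 mm
difference = 7.4590 − 3.4650 = 3.994 mm

3.99 mm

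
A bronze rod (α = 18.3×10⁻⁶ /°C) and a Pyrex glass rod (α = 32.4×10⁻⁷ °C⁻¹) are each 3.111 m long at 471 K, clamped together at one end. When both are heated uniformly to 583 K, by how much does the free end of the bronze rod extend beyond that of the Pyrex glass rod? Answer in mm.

ΔT = 112 K
bronze: ΔL = 18.3×10⁻⁶ × 3.111 m × 112 = 6.3763×10⁻³ m = 6.3763 mm
Pyrex glass: ΔL = 32.4×10⁻⁷ × 3.111 m × 112 = 1.1289×10⁻³ m = 1.1289 mm
difference = 6.3763 − 1.1289 = 5.2474 mm

5.25 mm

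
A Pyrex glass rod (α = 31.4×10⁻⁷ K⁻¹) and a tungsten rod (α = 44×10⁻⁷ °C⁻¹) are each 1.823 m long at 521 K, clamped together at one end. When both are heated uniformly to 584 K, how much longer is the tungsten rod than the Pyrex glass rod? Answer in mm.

ΔT = 63 K
Pyrex glass: ΔL = 31.4×10⁻⁷ × 1.823 m × 63 = 3.6063×10⁻⁴ m = 0.36063 mm
tungsten: ΔL = 44×10⁻⁷ × 1.823 m × 63 = 5.0534×10⁻⁴ m = 0.50534 mm
difference = 0.50534 − 0.36063 = 0.14471 mm

0.145 mm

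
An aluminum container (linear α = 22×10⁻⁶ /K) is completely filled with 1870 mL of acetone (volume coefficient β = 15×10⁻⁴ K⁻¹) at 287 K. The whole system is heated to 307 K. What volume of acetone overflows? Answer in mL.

53.6 mL

The container also expands: β_container ≈ 3α = 6.6×10⁻⁵ /K
Net overflow = V₀(β_liq − 3α_cont)ΔT
β − 3α = 1.50×10⁻³ − 6.6×10⁻⁵ = 1.434×10⁻³ /K; ΔT = 20 K
ΔV = 1870 × 1.434×10⁻³ × 20 = 53.6 mL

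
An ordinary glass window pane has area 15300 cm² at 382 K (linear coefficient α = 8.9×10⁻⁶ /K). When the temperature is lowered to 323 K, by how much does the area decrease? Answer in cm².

ΔA = 16.1 cm²

Area coefficient ≈ 2α; |ΔT| = 59 K
ΔA = 2αA₀ΔT = 2(8.9×10⁻⁶)(15300)(59) = 16.1 cm²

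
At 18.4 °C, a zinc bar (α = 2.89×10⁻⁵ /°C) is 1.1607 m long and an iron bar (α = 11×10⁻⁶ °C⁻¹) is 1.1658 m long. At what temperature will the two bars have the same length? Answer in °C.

Equal length when α₁L₁ΔT − α₂L₂ΔT = L₂ − L₁ = 5.10×10⁻³ m
α₁L₁ = 3.354423×10⁻⁵, α₂L₂ = 1.28238×10⁻⁵ → Δ(αL) = 2.072043×10⁻⁵ m/K
ΔT = 5.10×10⁻³ / 2.072043×10⁻⁵ = 246.134 K, so T = 18.4 + 246.134 = 264.534 °C

T = 264.5 °C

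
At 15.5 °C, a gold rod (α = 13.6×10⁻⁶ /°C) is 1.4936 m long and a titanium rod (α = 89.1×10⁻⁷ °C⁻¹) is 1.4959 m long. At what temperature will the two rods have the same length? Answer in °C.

Equal length when α₁L₁ΔT − α₂L₂ΔT = L₂ − L₁ = 2.30×10⁻³ m
α₁L₁ = 2.031296×10⁻⁵, α₂L₂ = 1.3328469×10⁻⁵ → Δ(αL) = 6.984491×10⁻⁶ m/K
ΔT = 2.30×10⁻³ / 6.984491×10⁻⁶ = 329.301 K, so T = 15.5 + 329.301 = 344.801 °C

T = 344.8 °C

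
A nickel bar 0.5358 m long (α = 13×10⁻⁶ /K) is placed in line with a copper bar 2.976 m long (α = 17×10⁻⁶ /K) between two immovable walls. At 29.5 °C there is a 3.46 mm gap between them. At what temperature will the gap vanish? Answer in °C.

α₁L₁ = 6.9654×10⁻⁶ m/K, α₂L₂ = 5.0592×10⁻⁵ m/K → total 5.75574×10⁻⁵ m/K
ΔT = g/(α₁L₁+α₂L₂) = 3.46×10⁻³ / 5.75574×10⁻⁵ = 60.114 K
T = 29.5 + 60.114 = 89.614 °C

T = 89.6 °C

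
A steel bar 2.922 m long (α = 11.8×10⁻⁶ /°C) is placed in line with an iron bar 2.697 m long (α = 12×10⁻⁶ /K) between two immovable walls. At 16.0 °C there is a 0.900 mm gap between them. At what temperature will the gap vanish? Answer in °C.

T = 29.5 °C

α₁L₁ = 3.44796×10⁻⁵ m/K, α₂L₂ = 3.2364×10⁻⁵ m/K → total 6.68436×10⁻⁵ m/K
ΔT = g/(α₁L₁+α₂L₂) = 9.00×10⁻⁴ / 6.68436×10⁻⁵ = 13.464 K
T = 16.0 + 13.464 = 29.464 °C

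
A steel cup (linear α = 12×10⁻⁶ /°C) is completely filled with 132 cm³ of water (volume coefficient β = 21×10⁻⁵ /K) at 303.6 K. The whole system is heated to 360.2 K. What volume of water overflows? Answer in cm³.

1.30 cm³

The cup also expands: β_container ≈ 3α = 3.6×10⁻⁵ /K
Net overflow = V₀(β_liq − 3α_cont)ΔT
β − 3α = 2.10×10⁻⁴ − 3.6×10⁻⁵ = 1.74×10⁻⁴ /K; ΔT = 56.6 K
ΔV = 132 × 1.74×10⁻⁴ × 56.6 = 1.30 cm³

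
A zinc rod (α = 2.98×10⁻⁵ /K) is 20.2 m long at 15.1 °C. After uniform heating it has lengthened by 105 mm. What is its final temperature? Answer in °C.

T = 190 °C

ΔL = αL₀ΔT ⇒ ΔT = ΔL / (αL₀)
ΔT = 105×10⁻³ m / (2.98×10⁻⁵ × 20.2 m) = 174.43 K
T = 15.1 + 174.43 = 189.53 °C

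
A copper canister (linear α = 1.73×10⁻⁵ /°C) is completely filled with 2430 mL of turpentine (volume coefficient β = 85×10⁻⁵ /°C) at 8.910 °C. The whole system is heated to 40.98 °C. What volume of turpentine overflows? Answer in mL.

The canister also expands: β_container ≈ 3α = 5.19×10⁻⁵ /K
Net overflow = V₀(β_liq − 3α_cont)ΔT
β − 3α = 8.50×10⁻⁴ − 5.19×10⁻⁵ = 7.981×10⁻⁴ /K; ΔT = 32.070 K
ΔV = 2430 × 7.981×10⁻⁴ × 32.070 = 62.2 mL

62.2 mL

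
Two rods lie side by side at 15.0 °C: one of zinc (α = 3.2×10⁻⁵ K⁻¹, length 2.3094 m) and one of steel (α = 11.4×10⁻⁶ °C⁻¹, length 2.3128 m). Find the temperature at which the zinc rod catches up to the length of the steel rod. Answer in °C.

T = 86.53 °C

Equal length when α₁L₁ΔT − α₂L₂ΔT = L₂ − L₁ = 3.40×10⁻³ m
α₁L₁ = 7.39008×10⁻⁵, α₂L₂ = 2.636592×10⁻⁵ → Δ(αL) = 4.753488×10⁻⁵ m/K
ΔT = 3.40×10⁻³ / 4.753488×10⁻⁵ = 71.5264 K, so T = 15.0 + 71.5264 = 86.5264 °C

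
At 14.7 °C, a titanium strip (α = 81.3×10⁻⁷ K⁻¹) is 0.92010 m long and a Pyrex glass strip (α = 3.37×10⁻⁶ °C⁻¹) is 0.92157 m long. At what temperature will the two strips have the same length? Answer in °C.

L₁(1 + α₁ΔT) = L₂(1 + α₂ΔT) ⇒ ΔT = (L₂ − L₁)/(α₁L₁ − α₂L₂)
L₂ − L₁ = 0.92157 − 0.92010 = 1.47×10⁻³ m
α₁L₁ − α₂L₂ = 81.3×10⁻⁷×0.92010 − 3.37×10⁻⁶×0.92157 = 4.3747221×10⁻⁶ m/K
ΔT = 1.47×10⁻³ / 4.3747221×10⁻⁶ = 336.021 K
T = 14.7 + 336.021 = 350.721 °C

T = 350.7 °C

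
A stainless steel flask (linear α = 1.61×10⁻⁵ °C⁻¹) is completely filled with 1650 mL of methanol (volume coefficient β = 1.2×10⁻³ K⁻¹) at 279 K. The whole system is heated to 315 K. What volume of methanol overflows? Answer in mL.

68.4 mL

The flask also expands: β_container ≈ 3α = 4.83×10⁻⁵ /K
Net overflow = V₀(β_liq − 3α_cont)ΔT
β − 3α = 1.20×10⁻³ − 4.83×10⁻⁵ = 1.1517×10⁻³ /K; ΔT = 36 K
ΔV = 1650 × 1.1517×10⁻³ × 36 = 68.4 mL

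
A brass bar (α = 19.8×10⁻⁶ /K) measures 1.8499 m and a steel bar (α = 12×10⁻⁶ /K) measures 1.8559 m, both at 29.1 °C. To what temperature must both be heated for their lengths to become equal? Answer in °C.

Equal length when α₁L₁ΔT − α₂L₂ΔT = L₂ − L₁ = 6.00×10⁻³ m
α₁L₁ = 3.662802×10⁻⁵, α₂L₂ = 2.22708×10⁻⁵ → Δ(αL) = 1.435722×10⁻⁵ m/K
ΔT = 6.00×10⁻³ / 1.435722×10⁻⁵ = 417.908 K, so T = 29.1 + 417.908 = 447.008 °C

T = 447.0 °C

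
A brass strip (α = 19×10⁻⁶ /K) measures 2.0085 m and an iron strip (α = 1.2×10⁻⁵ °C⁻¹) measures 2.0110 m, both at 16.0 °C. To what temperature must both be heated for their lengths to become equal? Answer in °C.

Equal length when α₁L₁ΔT − α₂L₂ΔT = L₂ − L₁ = 2.50×10⁻³ m
α₁L₁ = 3.81615×10⁻⁵, α₂L₂ = 2.4132×10⁻⁵ → Δ(αL) = 1.40295×10⁻⁵ m/K
ΔT = 2.50×10⁻³ / 1.40295×10⁻⁵ = 178.196 K, so T = 16.0 + 178.196 = 194.196 °C

T = 194.2 °C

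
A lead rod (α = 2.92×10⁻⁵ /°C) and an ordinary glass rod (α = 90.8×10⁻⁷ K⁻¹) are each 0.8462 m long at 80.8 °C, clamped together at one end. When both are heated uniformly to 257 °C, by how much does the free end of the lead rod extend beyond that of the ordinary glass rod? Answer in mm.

ΔT = 176.2 K
lead: ΔL = 2.92×10⁻⁵ × 0.8462 m × 176.2 = 4.3537×10⁻³ m = 4.3537 mm
ordinary glass: ΔL = 90.8×10⁻⁷ × 0.8462 m × 176.2 = 1.3538×10⁻³ m = 1.3538 mm
difference = 4.3537 − 1.3538 = 2.9999 mm

3.00 mm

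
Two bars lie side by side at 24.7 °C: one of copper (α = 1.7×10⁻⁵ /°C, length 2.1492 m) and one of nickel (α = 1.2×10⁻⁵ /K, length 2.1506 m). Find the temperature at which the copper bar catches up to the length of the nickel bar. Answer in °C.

T = 155.2 °C

L₁(1 + α₁ΔT) = L₂(1 + α₂ΔT) ⇒ ΔT = (L₂ − L₁)/(α₁L₁ − α₂L₂)
L₂ − L₁ = 2.1506 − 2.1492 = 1.40×10⁻³ m
α₁L₁ − α₂L₂ = 1.7×10⁻⁵×2.1492 − 1.2×10⁻⁵×2.1506 = 1.07292×10⁻⁵ m/K
ΔT = 1.40×10⁻³ / 1.07292×10⁻⁵ = 130.485 K
T = 24.7 + 130.485 = 155.185 °C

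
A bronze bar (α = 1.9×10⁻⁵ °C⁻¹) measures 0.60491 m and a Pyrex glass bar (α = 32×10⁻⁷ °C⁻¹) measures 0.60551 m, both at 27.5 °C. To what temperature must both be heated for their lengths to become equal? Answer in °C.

T = 90.29 °C

Equal length when α₁L₁ΔT − α₂L₂ΔT = L₂ − L₁ = 6.00×10⁻⁴ m
α₁L₁ = 1.149329×10⁻⁵, α₂L₂ = 1.937632×10⁻⁶ → Δ(αL) = 9.555658×10⁻⁶ m/K
ΔT = 6.00×10⁻⁴ / 9.555658×10⁻⁶ = 62.7900 K, so T = 27.5 + 62.7900 = 90.2900 °C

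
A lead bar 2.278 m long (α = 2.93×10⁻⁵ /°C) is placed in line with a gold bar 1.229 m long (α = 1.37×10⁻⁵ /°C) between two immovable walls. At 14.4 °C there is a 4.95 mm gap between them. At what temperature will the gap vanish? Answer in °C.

α₁L₁ = 6.67454×10⁻⁵ m/K, α₂L₂ = 1.68373×10⁻⁵ m/K → total 8.35827×10⁻⁵ m/K
ΔT = g/(α₁L₁+α₂L₂) = 4.95×10⁻³ / 8.35827×10⁻⁵ = 59.223 K
T = 14.4 + 59.223 = 73.623 °C

T = 73.6 °C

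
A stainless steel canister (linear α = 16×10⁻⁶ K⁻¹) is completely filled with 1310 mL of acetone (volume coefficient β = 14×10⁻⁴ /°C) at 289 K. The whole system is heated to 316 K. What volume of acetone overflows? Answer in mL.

The canister also expands: β_container ≈ 3α = 4.8×10⁻⁵ /K
Net overflow = V₀(β_liq − 3α_cont)ΔT
β − 3α = 1.40×10⁻³ − 4.8×10⁻⁵ = 1.352×10⁻³ /K; ΔT = 27 K
ΔV = 1310 × 1.352×10⁻³ × 27 = 47.8 mL

47.8 mL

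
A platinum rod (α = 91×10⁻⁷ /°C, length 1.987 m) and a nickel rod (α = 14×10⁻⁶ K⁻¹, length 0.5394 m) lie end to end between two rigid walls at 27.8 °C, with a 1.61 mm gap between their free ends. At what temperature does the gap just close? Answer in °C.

α₁L₁ = 1.80817×10⁻⁵ m/K, α₂L₂ = 7.5516×10⁻⁶ m/K → total 2.56333×10⁻⁵ m/K
ΔT = g/(α₁L₁+α₂L₂) = 1.61×10⁻³ / 2.56333×10⁻⁵ = 62.809 K
T = 27.8 + 62.809 = 90.609 °C

T = 90.6 °C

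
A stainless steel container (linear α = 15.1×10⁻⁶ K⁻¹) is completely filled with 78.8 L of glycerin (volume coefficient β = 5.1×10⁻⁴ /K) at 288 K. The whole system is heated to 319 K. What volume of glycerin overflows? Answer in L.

The container also expands: β_container ≈ 3α = 4.53×10⁻⁵ /K
Net overflow = V₀(β_liq − 3α_cont)ΔT
β − 3α = 5.10×10⁻⁴ − 4.53×10⁻⁵ = 4.647×10⁻⁴ /K; ΔT = 31 K
ΔV = 78.8 × 4.647×10⁻⁴ × 31 = 1.14 L

1.14 L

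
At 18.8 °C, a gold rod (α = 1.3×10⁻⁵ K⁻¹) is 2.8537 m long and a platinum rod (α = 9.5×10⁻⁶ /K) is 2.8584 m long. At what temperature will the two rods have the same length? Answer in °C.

L₁(1 + α₁ΔT) = L₂(1 + α₂ΔT) ⇒ ΔT = (L₂ − L₁)/(α₁L₁ − α₂L₂)
L₂ − L₁ = 2.8584 − 2.8537 = 4.70×10⁻³ m
α₁L₁ − α₂L₂ = 1.3×10⁻⁵×2.8537 − 9.5×10⁻⁶×2.8584 = 9.9433×10⁻⁶ m/K
ΔT = 4.70×10⁻³ / 9.9433×10⁻⁶ = 472.680 K
T = 18.8 + 472.680 = 491.480 °C

T = 491.5 °C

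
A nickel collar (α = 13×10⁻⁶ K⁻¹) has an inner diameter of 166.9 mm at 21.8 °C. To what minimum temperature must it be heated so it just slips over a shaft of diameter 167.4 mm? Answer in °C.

Required Δd = 167.4 − 166.9 = 0.5 mm
Δd = αd₀ΔT ⇒ ΔT = Δd/(αd₀) = 0.5 / (13×10⁻⁶ × 166.9) = 230.45 K
T_min = 21.8 + 230.45 = 252.25 °C

T = 252 °C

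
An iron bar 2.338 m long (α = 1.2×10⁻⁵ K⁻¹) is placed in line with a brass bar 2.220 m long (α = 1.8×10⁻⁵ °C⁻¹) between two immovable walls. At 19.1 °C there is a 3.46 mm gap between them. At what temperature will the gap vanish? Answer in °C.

T = 70.0 °C

α₁L₁ = 2.8056×10⁻⁵ m/K, α₂L₂ = 3.996×10⁻⁵ m/K → total 6.8016×10⁻⁵ m/K
ΔT = g/(α₁L₁+α₂L₂) = 3.46×10⁻³ / 6.8016×10⁻⁵ = 50.870 K
T = 19.1 + 50.870 = 69.970 °C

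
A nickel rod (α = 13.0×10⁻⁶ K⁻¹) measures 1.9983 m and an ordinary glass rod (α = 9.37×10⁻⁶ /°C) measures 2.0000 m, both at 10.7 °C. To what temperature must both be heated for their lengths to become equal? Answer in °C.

T = 245.6 °C

L₁(1 + α₁ΔT) = L₂(1 + α₂ΔT) ⇒ ΔT = (L₂ − L₁)/(α₁L₁ − α₂L₂)
L₂ − L₁ = 2.0000 − 1.9983 = 1.70×10⁻³ m
α₁L₁ − α₂L₂ = 13.0×10⁻⁶×1.9983 − 9.37×10⁻⁶×2.0000 = 7.2379×10⁻⁶ m/K
ΔT = 1.70×10⁻³ / 7.2379×10⁻⁶ = 234.875 K
T = 10.7 + 234.875 = 245.575 °C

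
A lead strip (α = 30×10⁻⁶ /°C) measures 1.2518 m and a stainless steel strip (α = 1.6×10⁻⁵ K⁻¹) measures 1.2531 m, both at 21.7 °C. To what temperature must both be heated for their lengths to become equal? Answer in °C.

T = 95.97 °C

Equal length when α₁L₁ΔT − α₂L₂ΔT = L₂ − L₁ = 1.30×10⁻³ m
α₁L₁ = 3.7554×10⁻⁵, α₂L₂ = 2.00496×10⁻⁵ → Δ(αL) = 1.75044×10⁻⁵ m/K
ΔT = 1.30×10⁻³ / 1.75044×10⁻⁵ = 74.2670 K, so T = 21.7 + 74.2670 = 95.9670 °C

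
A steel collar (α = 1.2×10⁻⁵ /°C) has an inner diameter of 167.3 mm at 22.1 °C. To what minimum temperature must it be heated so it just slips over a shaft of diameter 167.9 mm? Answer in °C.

T = 321 °C

Required Δd = 167.9 − 167.3 = 0.6 mm
Δd = αd₀ΔT ⇒ ΔT = Δd/(αd₀) = 0.6 / (1.2×10⁻⁵ × 167.3) = 298.86 K
T_min = 22.1 + 298.86 = 320.96 °C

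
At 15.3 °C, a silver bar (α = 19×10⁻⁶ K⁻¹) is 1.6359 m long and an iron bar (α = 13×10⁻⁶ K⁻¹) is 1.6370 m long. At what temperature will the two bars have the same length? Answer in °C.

T = 127.5 °C

L₁(1 + α₁ΔT) = L₂(1 + α₂ΔT) ⇒ ΔT = (L₂ − L₁)/(α₁L₁ − α₂L₂)
L₂ − L₁ = 1.6370 − 1.6359 = 1.10×10⁻³ m
α₁L₁ − α₂L₂ = 19×10⁻⁶×1.6359 − 13×10⁻⁶×1.6370 = 9.8011×10⁻⁶ m/K
ΔT = 1.10×10⁻³ / 9.8011×10⁻⁶ = 112.232 K
T = 15.3 + 112.232 = 127.532 °C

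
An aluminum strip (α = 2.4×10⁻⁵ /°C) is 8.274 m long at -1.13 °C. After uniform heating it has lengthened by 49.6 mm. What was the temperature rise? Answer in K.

ΔT = 250 K

ΔL = αL₀ΔT ⇒ ΔT = ΔL / (αL₀)
ΔT = 49.6×10⁻³ m / (2.4×10⁻⁵ × 8.274 m) = 249.78 K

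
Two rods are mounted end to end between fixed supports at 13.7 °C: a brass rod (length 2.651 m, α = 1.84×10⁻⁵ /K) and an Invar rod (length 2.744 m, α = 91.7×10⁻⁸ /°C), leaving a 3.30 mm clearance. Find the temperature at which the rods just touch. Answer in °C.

α₁L₁ = 4.87784×10⁻⁵ m/K, α₂L₂ = 2.516248×10⁻⁶ m/K → total 5.1294648×10⁻⁵ m/K
ΔT = g/(α₁L₁+α₂L₂) = 3.30×10⁻³ / 5.1294648×10⁻⁵ = 64.334 K
T = 13.7 + 64.334 = 78.034 °C

T = 78.0 °C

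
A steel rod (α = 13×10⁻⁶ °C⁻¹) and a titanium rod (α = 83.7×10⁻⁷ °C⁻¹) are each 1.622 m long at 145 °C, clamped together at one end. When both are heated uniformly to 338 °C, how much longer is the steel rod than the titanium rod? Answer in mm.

1.45 mm

ΔT = 193 K
steel: ΔL = 13×10⁻⁶ × 1.622 m × 193 = 4.0696×10⁻³ m = 4.0696 mm
titanium: ΔL = 83.7×10⁻⁷ × 1.622 m × 193 = 2.6202×10⁻³ m = 2.6202 mm
difference = 4.0696 − 2.6202 = 1.4494 mm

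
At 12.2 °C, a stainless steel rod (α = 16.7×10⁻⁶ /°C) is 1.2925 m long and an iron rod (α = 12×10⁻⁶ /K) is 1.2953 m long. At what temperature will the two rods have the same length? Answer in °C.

T = 475.7 °C

L₁(1 + α₁ΔT) = L₂(1 + α₂ΔT) ⇒ ΔT = (L₂ − L₁)/(α₁L₁ − α₂L₂)
L₂ − L₁ = 1.2953 − 1.2925 = 2.80×10⁻³ m
α₁L₁ − α₂L₂ = 16.7×10⁻⁶×1.2925 − 12×10⁻⁶×1.2953 = 6.04115×10⁻⁶ m/K
ΔT = 2.80×10⁻³ / 6.04115×10⁻⁶ = 463.488 K
T = 12.2 + 463.488 = 475.688 °C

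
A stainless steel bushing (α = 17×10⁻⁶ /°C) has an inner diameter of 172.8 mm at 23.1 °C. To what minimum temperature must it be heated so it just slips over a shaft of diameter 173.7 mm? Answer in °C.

Required Δd = 173.7 − 172.8 = 0.9 mm
Δd = αd₀ΔT ⇒ ΔT = Δd/(αd₀) = 0.9 / (17×10⁻⁶ × 172.8) = 306.37 K
T_min = 23.1 + 306.37 = 329.47 °C

T = 329 °C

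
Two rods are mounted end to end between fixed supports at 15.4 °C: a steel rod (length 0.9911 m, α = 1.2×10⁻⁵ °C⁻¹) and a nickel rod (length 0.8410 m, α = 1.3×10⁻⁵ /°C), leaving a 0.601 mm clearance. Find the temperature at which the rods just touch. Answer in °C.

T = 41.7 °C

α₁L₁ = 1.18932×10⁻⁵ m/K, α₂L₂ = 1.0933×10⁻⁵ m/K → total 2.28262×10⁻⁵ m/K
ΔT = g/(α₁L₁+α₂L₂) = 6.01×10⁻⁴ / 2.28262×10⁻⁵ = 26.329 K
T = 15.4 + 26.329 = 41.729 °C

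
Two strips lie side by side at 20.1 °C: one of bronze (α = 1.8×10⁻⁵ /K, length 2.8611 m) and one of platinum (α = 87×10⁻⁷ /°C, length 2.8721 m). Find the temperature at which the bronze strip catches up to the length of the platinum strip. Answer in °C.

T = 435.0 °C

Equal length when α₁L₁ΔT − α₂L₂ΔT = L₂ − L₁ = 1.10×10⁻² m
α₁L₁ = 5.14998×10⁻⁵, α₂L₂ = 2.498727×10⁻⁵ → Δ(αL) = 2.651253×10⁻⁵ m/K
ΔT = 1.10×10⁻² / 2.651253×10⁻⁵ = 414.898 K, so T = 20.1 + 414.898 = 434.998 °C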